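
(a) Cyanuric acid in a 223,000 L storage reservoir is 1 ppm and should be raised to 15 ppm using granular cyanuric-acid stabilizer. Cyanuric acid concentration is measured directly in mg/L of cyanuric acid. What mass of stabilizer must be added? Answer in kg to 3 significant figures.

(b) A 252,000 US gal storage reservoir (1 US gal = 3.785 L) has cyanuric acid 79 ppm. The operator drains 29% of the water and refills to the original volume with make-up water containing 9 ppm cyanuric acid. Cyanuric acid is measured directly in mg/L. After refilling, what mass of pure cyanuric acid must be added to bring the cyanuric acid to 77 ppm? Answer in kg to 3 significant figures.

(a) CYA to add: (15 − 1) = 14 mg/L × 223,000 L = 3122 g cyanuric acid.

(b) Volume: 252,000 US gal × 3.785 L/gal = 953,820 L.
(b) After draining 29% and refilling: 79 × 0.71 + 9 × 0.29 = 58.7 ppm.
(b) Deficit to target: 77 − 58.7 = 18.3 mg/L.
(b) Mass: 18.3 mg/L × 953,820 L = 17,450 g cyanuric acid.

(a) 3.12 kg; (b) 17.5 kg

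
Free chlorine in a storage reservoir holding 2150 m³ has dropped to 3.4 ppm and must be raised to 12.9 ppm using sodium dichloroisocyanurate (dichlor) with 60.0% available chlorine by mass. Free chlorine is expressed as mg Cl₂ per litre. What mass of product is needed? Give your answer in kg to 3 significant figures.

34.0 kg

Volume: 2150 m³ = 2,150,000 L.
Chlorine deficit: 12.9 − 3.4 = 9.5 ppm = 9.5 mg/L as Cl₂.
Cl₂ equivalent needed: 9.5 mg/L × 2,150,000 L = 20,420,000 mg = 20,420 g.
Product at 60.0% available chlorine: 20,420 / 0.6 = 34,040 g.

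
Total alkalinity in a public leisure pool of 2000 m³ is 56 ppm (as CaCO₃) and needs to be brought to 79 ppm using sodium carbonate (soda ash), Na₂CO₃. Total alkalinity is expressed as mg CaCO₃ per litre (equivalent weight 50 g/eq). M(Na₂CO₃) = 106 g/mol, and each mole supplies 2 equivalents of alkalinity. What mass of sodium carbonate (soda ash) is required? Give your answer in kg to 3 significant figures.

Volume: 2000 m³ = 2,000,000 L.
Alkalinity to add: (79 − 56) = 23 mg/L as CaCO₃ × 2,000,000 L = 46,000 g as CaCO₃.
Equivalents: 46,000 g ÷ 50 g/eq = 920 eq.
Each mole of Na₂CO₃ supplies 2 eq, so 920 / 2 = 460 mol.
Mass: 460 mol × 106 g/mol = 48,760 g.

48.8 kg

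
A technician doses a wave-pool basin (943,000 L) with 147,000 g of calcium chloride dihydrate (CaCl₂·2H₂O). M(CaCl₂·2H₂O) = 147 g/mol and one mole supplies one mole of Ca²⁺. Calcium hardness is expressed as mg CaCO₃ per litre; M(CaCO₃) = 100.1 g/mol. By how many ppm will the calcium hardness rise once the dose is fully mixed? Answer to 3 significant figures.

106 ppm

Moles of Ca²⁺: 147,000 g ÷ 147 g/mol = 1000 mol.
As CaCO₃: 1000 mol × 100.1 g/mol = 100,100 g.
Rise: 100,100 g / 943,000 L × 1000 = 106.2 mg/L.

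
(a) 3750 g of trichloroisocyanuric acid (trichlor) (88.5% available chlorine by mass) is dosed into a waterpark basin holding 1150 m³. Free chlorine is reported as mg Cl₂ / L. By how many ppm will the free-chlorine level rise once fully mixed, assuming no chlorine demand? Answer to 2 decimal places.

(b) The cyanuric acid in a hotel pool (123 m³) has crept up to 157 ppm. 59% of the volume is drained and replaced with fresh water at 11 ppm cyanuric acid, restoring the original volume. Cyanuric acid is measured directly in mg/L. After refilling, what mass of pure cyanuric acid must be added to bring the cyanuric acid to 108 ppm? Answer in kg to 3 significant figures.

(a) 2.89 ppm; (b) 4.57 kg

(a) Volume: 1150 m³ = 1,150,000 L.
(a) Available chlorine delivered: 3750 g × 0.885 = 3319 g as Cl₂.
(a) Concentration rise: 3319 g / 1,150,000 L = 2.886 mg/L = 2.89 ppm.

(b) Volume: 123 m³ = 123,000 L.
(b) After draining 59% and refilling: 157 × 0.41 + 11 × 0.59 = 70.86 ppm.
(b) Deficit to target: 108 − 70.86 = 37.14 mg/L.
(b) Mass: 37.14 mg/L × 123,000 L = 4568 g cyanuric acid.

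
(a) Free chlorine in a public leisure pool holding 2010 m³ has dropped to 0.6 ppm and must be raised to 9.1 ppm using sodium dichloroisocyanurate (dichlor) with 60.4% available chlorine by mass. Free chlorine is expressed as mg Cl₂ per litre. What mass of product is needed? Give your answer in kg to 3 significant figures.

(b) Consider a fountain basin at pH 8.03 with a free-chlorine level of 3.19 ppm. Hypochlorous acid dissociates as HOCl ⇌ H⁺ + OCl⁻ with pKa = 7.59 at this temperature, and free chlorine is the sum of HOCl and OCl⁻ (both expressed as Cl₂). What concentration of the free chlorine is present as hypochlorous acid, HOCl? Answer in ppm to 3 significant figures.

(a) 28.3 kg; (b) 0.850 ppm

(a) Volume: 2010 m³ = 2,010,000 L.
(a) Chlorine deficit: 9.1 − 0.6 = 8.5 ppm = 8.5 mg/L as Cl₂.
(a) Cl₂ equivalent needed: 8.5 mg/L × 2,010,000 L = 17,080,000 mg = 17,080 g.
(a) Product at 60.4% available chlorine: 17,080 / 0.604 = 28,290 g.

(b) [OCl⁻]/[HOCl] = 10^(pH − pKa) = 10^(8.03 − 7.59) = 10^0.44 = 2.754.
(b) Fraction as HOCl = 1 / (1 + 2.754) = 0.2664.
(b) HOCl = 0.2664 × 3.19 ppm = 0.8497 ppm.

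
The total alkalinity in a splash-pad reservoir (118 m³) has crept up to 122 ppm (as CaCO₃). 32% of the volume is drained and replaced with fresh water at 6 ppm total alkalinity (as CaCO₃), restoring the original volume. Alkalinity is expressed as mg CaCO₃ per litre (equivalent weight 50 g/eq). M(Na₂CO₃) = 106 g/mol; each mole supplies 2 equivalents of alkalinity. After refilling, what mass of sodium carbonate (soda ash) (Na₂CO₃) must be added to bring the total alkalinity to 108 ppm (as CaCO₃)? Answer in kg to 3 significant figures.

2.89 kg

Volume: 118 m³ = 118,000 L.
After draining 32% and refilling: 122 × 0.68 + 6 × 0.32 = 84.88 ppm.
Deficit to target: 108 − 84.88 = 23.12 mg/L.
As CaCO₃: 23.12 mg/L × 118,000 L = 2728 g; ÷ 50 g/eq ÷ 2 = 27.28 mol Na₂CO₃.
Mass: 27.28 × 106 = 2892 g.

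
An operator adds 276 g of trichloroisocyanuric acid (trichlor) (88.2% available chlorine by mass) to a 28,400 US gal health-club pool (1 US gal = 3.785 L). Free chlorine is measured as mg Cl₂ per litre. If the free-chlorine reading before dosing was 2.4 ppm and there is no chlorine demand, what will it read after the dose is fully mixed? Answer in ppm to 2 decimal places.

4.66 ppm

Volume: 28,400 US gal × 3.785 L/gal = 107,494 L.
Available chlorine delivered: 276 g × 0.882 = 243.4 g as Cl₂.
Concentration rise: 243.4 g / 107,494 L = 2.265 mg/L = 2.26 ppm.
Final FC: 2.4 + 2.26 = 4.66 ppm.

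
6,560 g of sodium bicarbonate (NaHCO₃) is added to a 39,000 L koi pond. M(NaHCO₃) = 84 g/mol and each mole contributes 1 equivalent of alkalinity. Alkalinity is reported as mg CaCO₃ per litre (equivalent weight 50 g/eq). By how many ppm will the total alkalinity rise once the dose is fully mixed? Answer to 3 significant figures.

100 ppm

Moles of NaHCO₃: 6,560 g ÷ 84 g/mol = 78.1 mol → 78.1 eq of alkalinity.
As CaCO₃: 78.1 eq × 50 g/eq = 3905 g.
Rise: 3905 g / 39,000 L × 1000 = 100.1 mg/L.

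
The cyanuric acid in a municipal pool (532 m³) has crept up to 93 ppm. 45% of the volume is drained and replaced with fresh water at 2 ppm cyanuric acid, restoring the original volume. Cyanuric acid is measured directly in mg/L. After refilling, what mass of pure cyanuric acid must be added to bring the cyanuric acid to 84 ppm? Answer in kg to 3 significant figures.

17.0 kg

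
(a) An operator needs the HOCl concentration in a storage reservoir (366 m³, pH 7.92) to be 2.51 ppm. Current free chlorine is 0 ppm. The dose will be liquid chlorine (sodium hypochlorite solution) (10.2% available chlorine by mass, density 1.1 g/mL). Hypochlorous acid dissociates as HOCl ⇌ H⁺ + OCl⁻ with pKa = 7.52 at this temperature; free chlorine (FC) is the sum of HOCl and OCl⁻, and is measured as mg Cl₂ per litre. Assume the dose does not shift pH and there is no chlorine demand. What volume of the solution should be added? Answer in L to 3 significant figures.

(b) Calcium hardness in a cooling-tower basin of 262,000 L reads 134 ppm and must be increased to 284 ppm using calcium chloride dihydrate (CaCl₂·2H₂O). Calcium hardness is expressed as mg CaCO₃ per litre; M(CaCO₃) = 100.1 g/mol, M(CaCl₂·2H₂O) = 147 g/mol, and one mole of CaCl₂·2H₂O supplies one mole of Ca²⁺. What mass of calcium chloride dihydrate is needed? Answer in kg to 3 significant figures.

(a) Volume: 366 m³ = 366,000 L.
(a) [OCl⁻]/[HOCl] = 10^(pH − pKa) = 10^(7.92 − 7.52) = 2.512; fraction as HOCl = 1/(1 + 2.512) = 0.2847.
(a) Free chlorine required for 2.51 ppm HOCl: 2.51 / 0.2847 = 8.815 ppm.
(a) FC to add: 8.815 − 0 = 8.815 mg/L as Cl₂.
(a) Cl₂ equivalent: 8.815 mg/L × 366,000 L = 3226 g.
(a) Product at 10.2% available Cl: 3226 / 0.102 = 31,630 g.
(a) Volume: 31,630 g ÷ 1.1 g/mL = 28,750 mL.

(b) Hardness to add: (284 − 134) = 150 mg/L as CaCO₃ × 262,000 L = 39,300 g as CaCO₃.
(b) Moles of Ca²⁺ (1 mol Ca²⁺ ≡ 1 mol CaCO₃): 39,300 / 100.1 g/mol = 392.6 mol.
(b) Mass of CaCl₂·2H₂O: 392.6 × 147 = 57,710 g.

(a) 28.8 L; (b) 57.7 kg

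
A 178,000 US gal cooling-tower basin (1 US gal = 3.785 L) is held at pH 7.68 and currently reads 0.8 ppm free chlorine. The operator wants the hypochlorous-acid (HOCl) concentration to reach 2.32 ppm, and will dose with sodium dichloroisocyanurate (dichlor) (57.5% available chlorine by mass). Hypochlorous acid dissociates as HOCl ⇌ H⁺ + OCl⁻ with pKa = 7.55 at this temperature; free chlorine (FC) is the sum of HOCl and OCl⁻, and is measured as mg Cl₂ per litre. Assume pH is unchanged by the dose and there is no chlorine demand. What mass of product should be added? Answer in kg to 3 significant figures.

Volume: 178,000 US gal × 3.785 L/gal = 673,730 L.
[OCl⁻]/[HOCl] = 10^(pH − pKa) = 10^(7.68 − 7.55) = 1.349; fraction as HOCl = 1/(1 + 1.349) = 0.4257.
Free chlorine required for 2.32 ppm HOCl: 2.32 / 0.4257 = 5.45 ppm.
FC to add: 5.45 − 0.8 = 4.65 mg/L as Cl₂.
Cl₂ equivalent: 4.65 mg/L × 673,730 L = 3133 g.
Product at 57.5% available Cl: 3133 / 0.575 = 5448 g.

5.45 kg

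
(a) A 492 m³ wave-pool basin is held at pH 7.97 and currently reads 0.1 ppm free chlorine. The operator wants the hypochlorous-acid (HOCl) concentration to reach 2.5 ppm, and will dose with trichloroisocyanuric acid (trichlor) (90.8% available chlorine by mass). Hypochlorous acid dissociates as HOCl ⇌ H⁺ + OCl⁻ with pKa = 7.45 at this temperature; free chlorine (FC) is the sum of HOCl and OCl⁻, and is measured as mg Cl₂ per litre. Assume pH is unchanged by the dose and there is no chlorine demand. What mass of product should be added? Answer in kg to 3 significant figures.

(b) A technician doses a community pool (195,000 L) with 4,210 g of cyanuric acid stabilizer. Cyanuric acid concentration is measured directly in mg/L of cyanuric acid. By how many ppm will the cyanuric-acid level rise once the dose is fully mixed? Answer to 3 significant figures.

(a) Volume: 492 m³ = 492,000 L.
(a) [OCl⁻]/[HOCl] = 10^(pH − pKa) = 10^(7.97 − 7.45) = 3.311; fraction as HOCl = 1/(1 + 3.311) = 0.2319.
(a) Free chlorine required for 2.5 ppm HOCl: 2.5 / 0.2319 = 10.78 ppm.
(a) FC to add: 10.78 − 0.1 = 10.68 mg/L as Cl₂.
(a) Cl₂ equivalent: 10.68 mg/L × 492,000 L = 5254 g.
(a) Product at 90.8% available Cl: 5254 / 0.908 = 5786 g.

(b) Rise: 4,210 g / 195,000 L × 1000 = 21.59 mg/L.

(a) 5.79 kg; (b) 21.6 ppm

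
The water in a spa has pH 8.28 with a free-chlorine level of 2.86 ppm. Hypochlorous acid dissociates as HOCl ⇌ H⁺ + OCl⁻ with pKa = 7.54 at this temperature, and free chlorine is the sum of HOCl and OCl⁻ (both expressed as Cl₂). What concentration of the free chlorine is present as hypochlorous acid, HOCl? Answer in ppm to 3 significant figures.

0.440 ppm

[OCl⁻]/[HOCl] = 10^(pH − pKa) = 10^(8.28 − 7.54) = 10^0.74 = 5.495.
Fraction as HOCl = 1 / (1 + 5.495) = 0.154.
HOCl = 0.154 × 2.86 ppm = 0.4403 ppm.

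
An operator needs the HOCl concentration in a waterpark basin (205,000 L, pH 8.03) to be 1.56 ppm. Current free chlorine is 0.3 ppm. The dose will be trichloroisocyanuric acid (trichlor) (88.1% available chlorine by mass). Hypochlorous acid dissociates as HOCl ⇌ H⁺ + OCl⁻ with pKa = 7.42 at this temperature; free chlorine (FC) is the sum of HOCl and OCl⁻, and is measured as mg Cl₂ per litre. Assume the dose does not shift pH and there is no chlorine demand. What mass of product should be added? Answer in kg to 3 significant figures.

1.77 kg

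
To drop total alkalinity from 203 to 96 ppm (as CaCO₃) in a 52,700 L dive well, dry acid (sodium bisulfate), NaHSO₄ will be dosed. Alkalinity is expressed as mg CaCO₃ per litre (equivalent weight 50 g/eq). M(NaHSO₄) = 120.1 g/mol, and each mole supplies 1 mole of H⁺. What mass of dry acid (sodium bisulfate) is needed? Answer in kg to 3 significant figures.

13.5 kg

Alkalinity to neutralize: (203 − 96) = 107 mg/L as CaCO₃ × 52,700 L = 5639 g as CaCO₃.
Equivalents of H⁺ required: 5639 ÷ 50 g/eq = 112.8 eq = 112.8 mol NaHSO₄.
Mass of NaHSO₄: 112.8 × 120.1 = 13,540 g.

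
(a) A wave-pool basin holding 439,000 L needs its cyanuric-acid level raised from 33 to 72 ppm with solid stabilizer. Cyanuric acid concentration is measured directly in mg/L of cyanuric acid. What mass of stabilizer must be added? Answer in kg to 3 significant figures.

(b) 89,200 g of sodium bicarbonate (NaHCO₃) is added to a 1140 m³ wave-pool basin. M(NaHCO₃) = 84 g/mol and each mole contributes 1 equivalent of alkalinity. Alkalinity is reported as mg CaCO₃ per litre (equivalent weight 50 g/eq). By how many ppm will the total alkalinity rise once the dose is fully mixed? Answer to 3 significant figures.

(a) CYA to add: (72 − 33) = 39 mg/L × 439,000 L = 17,120 g cyanuric acid.

(b) Volume: 1140 m³ = 1,140,000 L.
(b) Moles of NaHCO₃: 89,200 g ÷ 84 g/mol = 1062 mol → 1062 eq of alkalinity.
(b) As CaCO₃: 1062 eq × 50 g/eq = 53,100 g.
(b) Rise: 53,100 g / 1,140,000 L × 1000 = 46.57 mg/L.

(a) 17.1 kg; (b) 46.6 ppm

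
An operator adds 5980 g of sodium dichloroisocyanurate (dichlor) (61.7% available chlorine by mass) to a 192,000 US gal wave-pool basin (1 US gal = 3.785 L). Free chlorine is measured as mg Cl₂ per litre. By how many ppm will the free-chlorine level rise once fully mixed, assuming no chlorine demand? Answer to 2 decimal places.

Volume: 192,000 US gal × 3.785 L/gal = 726,720 L.
Available chlorine delivered: 5980 g × 0.617 = 3690 g as Cl₂.
Concentration rise: 3690 g / 726,720 L = 5.077 mg/L = 5.08 ppm.

5.08 ppm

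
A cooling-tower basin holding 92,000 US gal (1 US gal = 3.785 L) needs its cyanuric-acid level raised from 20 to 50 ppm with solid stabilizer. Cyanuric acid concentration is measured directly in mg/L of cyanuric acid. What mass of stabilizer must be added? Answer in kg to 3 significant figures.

Volume: 92,000 US gal × 3.785 L/gal = 348,220 L.
CYA to add: (50 − 20) = 30 mg/L × 348,220 L = 10,450 g cyanuric acid.

10.4 kg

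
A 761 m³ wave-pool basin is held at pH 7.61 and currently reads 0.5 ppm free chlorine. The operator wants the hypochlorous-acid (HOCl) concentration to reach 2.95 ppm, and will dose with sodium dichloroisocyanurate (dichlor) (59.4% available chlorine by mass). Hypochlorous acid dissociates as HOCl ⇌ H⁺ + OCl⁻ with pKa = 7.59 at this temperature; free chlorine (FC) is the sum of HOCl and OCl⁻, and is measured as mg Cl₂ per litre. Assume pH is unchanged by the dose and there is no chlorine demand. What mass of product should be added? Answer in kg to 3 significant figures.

7.10 kg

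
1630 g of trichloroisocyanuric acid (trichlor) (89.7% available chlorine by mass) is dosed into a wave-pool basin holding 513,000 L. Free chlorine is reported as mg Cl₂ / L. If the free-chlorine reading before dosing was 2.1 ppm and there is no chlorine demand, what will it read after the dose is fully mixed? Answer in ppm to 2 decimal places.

4.95 ppm

Available chlorine delivered: 1630 g × 0.897 = 1462 g as Cl₂.
Concentration rise: 1462 g / 513,000 L = 2.85 mg/L = 2.85 ppm.
Final FC: 2.1 + 2.85 = 4.95 ppm.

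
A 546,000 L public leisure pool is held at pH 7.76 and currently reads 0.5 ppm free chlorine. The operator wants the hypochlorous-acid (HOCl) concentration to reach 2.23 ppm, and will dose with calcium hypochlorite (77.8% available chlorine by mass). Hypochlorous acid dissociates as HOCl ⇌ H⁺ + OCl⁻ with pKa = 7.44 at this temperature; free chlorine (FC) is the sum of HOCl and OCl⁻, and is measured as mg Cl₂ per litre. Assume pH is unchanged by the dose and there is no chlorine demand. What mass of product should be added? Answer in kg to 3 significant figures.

[OCl⁻]/[HOCl] = 10^(pH − pKa) = 10^(7.76 − 7.44) = 2.089; fraction as HOCl = 1/(1 + 2.089) = 0.3237.
Free chlorine required for 2.23 ppm HOCl: 2.23 / 0.3237 = 6.889 ppm.
FC to add: 6.889 − 0.5 = 6.389 mg/L as Cl₂.
Cl₂ equivalent: 6.389 mg/L × 546,000 L = 3488 g.
Product at 77.8% available Cl: 3488 / 0.778 = 4484 g.

4.48 kg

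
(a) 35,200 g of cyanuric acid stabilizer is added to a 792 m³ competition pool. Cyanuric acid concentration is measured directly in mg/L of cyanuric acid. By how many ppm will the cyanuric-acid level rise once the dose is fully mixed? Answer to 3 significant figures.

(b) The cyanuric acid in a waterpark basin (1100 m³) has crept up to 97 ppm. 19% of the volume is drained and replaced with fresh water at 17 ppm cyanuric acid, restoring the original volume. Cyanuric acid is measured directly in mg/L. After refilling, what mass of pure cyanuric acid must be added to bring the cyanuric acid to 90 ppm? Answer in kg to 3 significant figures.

(a) Volume: 792 m³ = 792,000 L.
(a) Rise: 35,200 g / 792,000 L × 1000 = 44.44 mg/L.

(b) Volume: 1100 m³ = 1,100,000 L.
(b) After draining 19% and refilling: 97 × 0.81 + 17 × 0.19 = 81.8 ppm.
(b) Deficit to target: 90 − 81.8 = 8.2 mg/L.
(b) Mass: 8.2 mg/L × 1,100,000 L = 9020 g cyanuric acid.

(a) 44.4 ppm; (b) 9.02 kg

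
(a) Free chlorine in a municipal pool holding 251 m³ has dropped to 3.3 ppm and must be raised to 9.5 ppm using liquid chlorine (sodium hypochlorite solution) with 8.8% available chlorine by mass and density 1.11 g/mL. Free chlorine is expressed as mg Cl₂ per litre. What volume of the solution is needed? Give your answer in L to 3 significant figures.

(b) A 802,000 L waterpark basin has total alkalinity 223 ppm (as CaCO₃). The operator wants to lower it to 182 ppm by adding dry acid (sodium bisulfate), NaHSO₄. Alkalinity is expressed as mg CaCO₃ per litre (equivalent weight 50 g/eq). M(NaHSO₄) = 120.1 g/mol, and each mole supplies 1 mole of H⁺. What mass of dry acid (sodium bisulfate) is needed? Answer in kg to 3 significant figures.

(a) Volume: 251 m³ = 251,000 L.
(a) Chlorine deficit: 9.5 − 3.3 = 6.2 ppm = 6.2 mg/L as Cl₂.
(a) Cl₂ equivalent needed: 6.2 mg/L × 251,000 L = 1,556,000 mg = 1556 g.
(a) Product at 8.8% available chlorine: 1556 / 0.088 = 17,680 g.
(a) Volume at density 1.11 g/mL: 17,680 g ÷ 1.11 g/mL = 15,930 mL.

(b) Alkalinity to neutralize: (223 − 182) = 41 mg/L as CaCO₃ × 802,000 L = 32,880 g as CaCO₃.
(b) Equivalents of H⁺ required: 32,880 ÷ 50 g/eq = 657.6 eq = 657.6 mol NaHSO₄.
(b) Mass of NaHSO₄: 657.6 × 120.1 = 78,980 g.

(a) 15.9 L; (b) 79.0 kg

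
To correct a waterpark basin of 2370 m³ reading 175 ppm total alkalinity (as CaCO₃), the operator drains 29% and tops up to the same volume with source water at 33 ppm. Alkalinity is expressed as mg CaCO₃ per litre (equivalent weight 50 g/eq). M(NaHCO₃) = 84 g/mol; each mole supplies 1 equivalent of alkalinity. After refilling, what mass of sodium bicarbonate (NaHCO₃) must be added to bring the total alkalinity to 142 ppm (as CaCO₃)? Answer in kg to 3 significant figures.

Volume: 2370 m³ = 2,370,000 L.
After draining 29% and refilling: 175 × 0.71 + 33 × 0.29 = 133.82 ppm.
Deficit to target: 142 − 133.82 = 8.18 mg/L.
As CaCO₃: 8.18 mg/L × 2,370,000 L = 19,390 g; ÷ 50 g/eq ÷ 1 = 387.7 mol NaHCO₃.
Mass: 387.7 × 84 = 32,570 g.

32.6 kg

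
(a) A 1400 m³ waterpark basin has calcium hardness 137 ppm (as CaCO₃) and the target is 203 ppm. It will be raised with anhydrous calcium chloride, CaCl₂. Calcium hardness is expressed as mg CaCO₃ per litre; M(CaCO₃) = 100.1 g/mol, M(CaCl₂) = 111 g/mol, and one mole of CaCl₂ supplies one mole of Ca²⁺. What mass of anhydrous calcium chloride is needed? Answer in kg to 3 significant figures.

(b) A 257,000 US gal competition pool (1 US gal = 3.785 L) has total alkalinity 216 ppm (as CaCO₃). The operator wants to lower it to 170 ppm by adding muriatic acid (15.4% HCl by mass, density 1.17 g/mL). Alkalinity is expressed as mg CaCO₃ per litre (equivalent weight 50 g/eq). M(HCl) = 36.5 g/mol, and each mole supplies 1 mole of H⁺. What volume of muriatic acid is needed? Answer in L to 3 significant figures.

(a) 102 kg; (b) 181 L

(a) Volume: 1400 m³ = 1,400,000 L.
(a) Hardness to add: (203 − 137) = 66 mg/L as CaCO₃ × 1,400,000 L = 92,400 g as CaCO₃.
(a) Moles of Ca²⁺ (1 mol Ca²⁺ ≡ 1 mol CaCO₃): 92,400 / 100.1 g/mol = 923.1 mol.
(a) Mass of CaCl₂: 923.1 × 111 = 102,500 g.

(b) Volume: 257,000 US gal × 3.785 L/gal = 972,745 L.
(b) Alkalinity to neutralize: (216 − 170) = 46 mg/L as CaCO₃ × 972,745 L = 44,750 g as CaCO₃.
(b) Equivalents of H⁺ required: 44,750 ÷ 50 g/eq = 894.9 eq = 894.9 mol HCl.
(b) Mass of HCl: 894.9 × 36.5 = 32,660 g.
(b) Mass of 15.4% solution: 32,660 / 0.154 = 212,100 g.
(b) Volume: 212,100 g ÷ 1.17 g/mL = 181,300 mL.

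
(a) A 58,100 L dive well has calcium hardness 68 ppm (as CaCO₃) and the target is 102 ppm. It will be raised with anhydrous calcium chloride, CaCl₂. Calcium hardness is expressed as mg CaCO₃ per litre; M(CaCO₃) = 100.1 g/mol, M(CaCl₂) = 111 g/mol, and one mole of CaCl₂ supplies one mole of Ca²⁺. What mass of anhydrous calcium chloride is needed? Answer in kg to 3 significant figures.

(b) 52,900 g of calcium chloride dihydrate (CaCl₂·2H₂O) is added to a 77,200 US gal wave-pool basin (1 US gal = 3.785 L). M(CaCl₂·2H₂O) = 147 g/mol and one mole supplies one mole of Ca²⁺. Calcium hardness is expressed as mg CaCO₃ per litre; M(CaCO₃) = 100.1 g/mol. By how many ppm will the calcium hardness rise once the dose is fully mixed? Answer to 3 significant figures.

(a) Hardness to add: (102 − 68) = 34 mg/L as CaCO₃ × 58,100 L = 1975 g as CaCO₃.
(a) Moles of Ca²⁺ (1 mol Ca²⁺ ≡ 1 mol CaCO₃): 1975 / 100.1 g/mol = 19.73 mol.
(a) Mass of CaCl₂: 19.73 × 111 = 2191 g.

(b) Volume: 77,200 US gal × 3.785 L/gal = 292,202 L.
(b) Moles of Ca²⁺: 52,900 g ÷ 147 g/mol = 359.9 mol.
(b) As CaCO₃: 359.9 mol × 100.1 g/mol = 36,020 g.
(b) Rise: 36,020 g / 292,202 L × 1000 = 123.3 mg/L.

(a) 2.19 kg; (b) 123 ppm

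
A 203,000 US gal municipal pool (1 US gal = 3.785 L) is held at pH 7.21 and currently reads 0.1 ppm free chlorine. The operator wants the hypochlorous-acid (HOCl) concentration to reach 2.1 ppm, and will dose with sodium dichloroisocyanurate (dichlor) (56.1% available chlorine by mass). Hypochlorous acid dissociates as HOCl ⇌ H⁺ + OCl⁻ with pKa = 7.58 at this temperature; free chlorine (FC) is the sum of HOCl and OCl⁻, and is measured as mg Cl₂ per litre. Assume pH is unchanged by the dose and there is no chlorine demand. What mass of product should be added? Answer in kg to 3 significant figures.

Volume: 203,000 US gal × 3.785 L/gal = 768,355 L.
[OCl⁻]/[HOCl] = 10^(pH − pKa) = 10^(7.21 − 7.58) = 0.4266; fraction as HOCl = 1/(1 + 0.4266) = 0.701.
Free chlorine required for 2.1 ppm HOCl: 2.1 / 0.701 = 2.996 ppm.
FC to add: 2.996 − 0.1 = 2.896 mg/L as Cl₂.
Cl₂ equivalent: 2.896 mg/L × 768,355 L = 2225 g.
Product at 56.1% available Cl: 2225 / 0.561 = 3966 g.

3.97 kg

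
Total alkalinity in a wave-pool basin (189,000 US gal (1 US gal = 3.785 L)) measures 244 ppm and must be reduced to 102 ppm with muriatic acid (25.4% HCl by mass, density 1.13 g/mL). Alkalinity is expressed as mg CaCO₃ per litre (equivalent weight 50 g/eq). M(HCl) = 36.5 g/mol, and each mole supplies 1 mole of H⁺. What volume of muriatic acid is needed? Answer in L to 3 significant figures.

Volume: 189,000 US gal × 3.785 L/gal = 715,365 L.
Alkalinity to neutralize: (244 − 102) = 142 mg/L as CaCO₃ × 715,365 L = 101,600 g as CaCO₃.
Equivalents of H⁺ required: 101,600 ÷ 50 g/eq = 2032 eq = 2032 mol HCl.
Mass of HCl: 2032 × 36.5 = 74,150 g.
Mass of 25.4% solution: 74,150 / 0.254 = 291,900 g.
Volume: 291,900 g ÷ 1.13 g/mL = 258,400 mL.

258 L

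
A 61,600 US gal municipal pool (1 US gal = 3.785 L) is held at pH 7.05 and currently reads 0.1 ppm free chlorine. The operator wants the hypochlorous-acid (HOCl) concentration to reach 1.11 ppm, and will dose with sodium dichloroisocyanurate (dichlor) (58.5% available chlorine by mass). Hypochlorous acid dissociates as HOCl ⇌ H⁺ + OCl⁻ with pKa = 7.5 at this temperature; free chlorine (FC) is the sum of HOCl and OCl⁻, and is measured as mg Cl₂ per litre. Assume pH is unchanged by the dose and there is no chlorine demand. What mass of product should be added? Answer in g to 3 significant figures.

560 g

Volume: 61,600 US gal × 3.785 L/gal = 233,156 L.
[OCl⁻]/[HOCl] = 10^(pH − pKa) = 10^(7.05 − 7.5) = 0.3548; fraction as HOCl = 1/(1 + 0.3548) = 0.7381.
Free chlorine required for 1.11 ppm HOCl: 1.11 / 0.7381 = 1.504 ppm.
FC to add: 1.504 − 0.1 = 1.404 mg/L as Cl₂.
Cl₂ equivalent: 1.404 mg/L × 233,156 L = 327.3 g.
Product at 58.5% available Cl: 327.3 / 0.585 = 559.5 g.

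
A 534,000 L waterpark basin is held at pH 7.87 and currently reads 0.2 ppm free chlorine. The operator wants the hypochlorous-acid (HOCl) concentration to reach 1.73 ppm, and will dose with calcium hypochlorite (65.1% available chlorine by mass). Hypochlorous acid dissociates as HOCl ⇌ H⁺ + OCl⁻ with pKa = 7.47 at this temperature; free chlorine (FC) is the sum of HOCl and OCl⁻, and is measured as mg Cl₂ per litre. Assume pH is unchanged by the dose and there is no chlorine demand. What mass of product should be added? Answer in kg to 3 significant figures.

[OCl⁻]/[HOCl] = 10^(pH − pKa) = 10^(7.87 − 7.47) = 2.512; fraction as HOCl = 1/(1 + 2.512) = 0.2847.
Free chlorine required for 1.73 ppm HOCl: 1.73 / 0.2847 = 6.076 ppm.
FC to add: 6.076 − 0.2 = 5.876 mg/L as Cl₂.
Cl₂ equivalent: 5.876 mg/L × 534,000 L = 3138 g.
Product at 65.1% available Cl: 3138 / 0.651 = 4820 g.

4.82 kg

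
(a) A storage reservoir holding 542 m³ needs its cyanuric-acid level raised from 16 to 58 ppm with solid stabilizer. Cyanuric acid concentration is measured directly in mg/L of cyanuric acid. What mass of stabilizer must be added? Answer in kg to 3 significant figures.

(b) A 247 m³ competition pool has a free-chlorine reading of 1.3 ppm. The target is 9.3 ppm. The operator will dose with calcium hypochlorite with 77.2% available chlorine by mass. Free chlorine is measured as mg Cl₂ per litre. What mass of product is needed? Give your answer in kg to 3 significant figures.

(a) Volume: 542 m³ = 542,000 L.
(a) CYA to add: (58 − 16) = 42 mg/L × 542,000 L = 22,760 g cyanuric acid.

(b) Volume: 247 m³ = 247,000 L.
(b) Chlorine deficit: 9.3 − 1.3 = 8 ppm = 8 mg/L as Cl₂.
(b) Cl₂ equivalent needed: 8 mg/L × 247,000 L = 1,976,000 mg = 1976 g.
(b) Product at 77.2% available chlorine: 1976 / 0.772 = 2560 g.

(a) 22.8 kg; (b) 2.56 kg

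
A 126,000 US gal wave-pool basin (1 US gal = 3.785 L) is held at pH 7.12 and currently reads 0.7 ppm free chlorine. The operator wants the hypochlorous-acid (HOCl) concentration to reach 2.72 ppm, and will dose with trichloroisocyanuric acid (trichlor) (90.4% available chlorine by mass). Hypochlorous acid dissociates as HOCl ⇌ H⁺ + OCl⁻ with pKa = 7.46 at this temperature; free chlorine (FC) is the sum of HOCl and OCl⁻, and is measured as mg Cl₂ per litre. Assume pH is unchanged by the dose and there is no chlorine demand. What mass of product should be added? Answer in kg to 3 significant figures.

1.72 kg

Volume: 126,000 US gal × 3.785 L/gal = 476,910 L.
[OCl⁻]/[HOCl] = 10^(pH − pKa) = 10^(7.12 − 7.46) = 0.4571; fraction as HOCl = 1/(1 + 0.4571) = 0.6863.
Free chlorine required for 2.72 ppm HOCl: 2.72 / 0.6863 = 3.963 ppm.
FC to add: 3.963 − 0.7 = 3.263 mg/L as Cl₂.
Cl₂ equivalent: 3.263 mg/L × 476,910 L = 1556 g.
Product at 90.4% available Cl: 1556 / 0.904 = 1722 g.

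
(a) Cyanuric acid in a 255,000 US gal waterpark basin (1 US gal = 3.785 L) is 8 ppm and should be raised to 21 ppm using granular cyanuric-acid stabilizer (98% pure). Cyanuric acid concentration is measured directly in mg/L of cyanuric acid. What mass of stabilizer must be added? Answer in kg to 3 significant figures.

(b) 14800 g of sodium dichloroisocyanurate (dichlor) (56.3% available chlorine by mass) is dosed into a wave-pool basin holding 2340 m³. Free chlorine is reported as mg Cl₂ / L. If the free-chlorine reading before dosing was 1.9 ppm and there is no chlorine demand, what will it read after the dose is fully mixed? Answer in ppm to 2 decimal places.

(a) 12.8 kg; (b) 5.46 ppm

(a) Volume: 255,000 US gal × 3.785 L/gal = 965,175 L.
(a) CYA to add: (21 − 8) = 13 mg/L × 965,175 L = 12,550 g cyanuric acid.
(a) At 98% purity: 12,550 / 0.98 = 12,800 g product.

(b) Volume: 2340 m³ = 2,340,000 L.
(b) Available chlorine delivered: 14,800 g × 0.563 = 8332 g as Cl₂.
(b) Concentration rise: 8332 g / 2,340,000 L = 3.561 mg/L = 3.56 ppm.
(b) Final FC: 1.9 + 3.56 = 5.46 ppm.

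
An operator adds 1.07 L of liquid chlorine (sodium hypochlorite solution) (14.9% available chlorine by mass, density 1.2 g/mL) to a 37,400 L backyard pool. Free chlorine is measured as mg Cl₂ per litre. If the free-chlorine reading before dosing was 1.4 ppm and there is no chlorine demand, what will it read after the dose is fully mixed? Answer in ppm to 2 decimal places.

6.52 ppm

Mass of solution: 1.07 L × 1000 mL/L × 1.2 g/mL = 1284 g.
Available chlorine delivered: 1284 g × 0.149 = 191.3 g as Cl₂.
Concentration rise: 191.3 g / 37,400 L = 5.115 mg/L = 5.12 ppm.
Final FC: 1.4 + 5.12 = 6.52 ppm.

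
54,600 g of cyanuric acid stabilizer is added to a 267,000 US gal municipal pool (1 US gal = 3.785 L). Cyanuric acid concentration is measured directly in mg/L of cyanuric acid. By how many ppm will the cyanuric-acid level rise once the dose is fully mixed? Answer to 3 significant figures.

54.0 ppm

Volume: 267,000 US gal × 3.785 L/gal = 1,010,595 L.
Rise: 54,600 g / 1,010,595 L × 1000 = 54.03 mg/L.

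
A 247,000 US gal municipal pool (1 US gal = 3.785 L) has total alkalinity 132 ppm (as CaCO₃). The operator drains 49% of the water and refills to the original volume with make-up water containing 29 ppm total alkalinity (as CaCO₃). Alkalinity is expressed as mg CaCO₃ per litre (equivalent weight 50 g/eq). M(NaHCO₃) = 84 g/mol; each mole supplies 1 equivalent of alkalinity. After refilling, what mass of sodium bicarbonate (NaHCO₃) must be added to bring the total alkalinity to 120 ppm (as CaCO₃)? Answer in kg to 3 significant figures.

60.4 kg

Volume: 247,000 US gal × 3.785 L/gal = 934,895 L.
After draining 49% and refilling: 132 × 0.51 + 29 × 0.49 = 81.53 ppm.
Deficit to target: 120 − 81.53 = 38.47 mg/L.
As CaCO₃: 38.47 mg/L × 934,895 L = 35,970 g; ÷ 50 g/eq ÷ 1 = 719.3 mol NaHCO₃.
Mass: 719.3 × 84 = 60,420 g.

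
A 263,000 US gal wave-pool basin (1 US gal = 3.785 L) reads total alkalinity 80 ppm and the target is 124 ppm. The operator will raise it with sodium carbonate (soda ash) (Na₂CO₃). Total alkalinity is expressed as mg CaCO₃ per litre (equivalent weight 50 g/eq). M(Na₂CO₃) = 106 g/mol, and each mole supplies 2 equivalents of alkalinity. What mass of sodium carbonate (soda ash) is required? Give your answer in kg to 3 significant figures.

46.4 kg

Volume: 263,000 US gal × 3.785 L/gal = 995,455 L.
Alkalinity to add: (124 − 80) = 44 mg/L as CaCO₃ × 995,455 L = 43,800 g as CaCO₃.
Equivalents: 43,800 g ÷ 50 g/eq = 876 eq.
Each mole of Na₂CO₃ supplies 2 eq, so 876 / 2 = 438 mol.
Mass: 438 mol × 106 g/mol = 46,430 g.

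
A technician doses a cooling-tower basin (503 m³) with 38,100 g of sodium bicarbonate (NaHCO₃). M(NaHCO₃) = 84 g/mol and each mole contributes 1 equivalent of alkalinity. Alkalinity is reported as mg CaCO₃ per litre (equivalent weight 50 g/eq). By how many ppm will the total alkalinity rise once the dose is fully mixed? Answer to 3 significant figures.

Volume: 503 m³ = 503,000 L.
Moles of NaHCO₃: 38,100 g ÷ 84 g/mol = 453.6 mol → 453.6 eq of alkalinity.
As CaCO₃: 453.6 eq × 50 g/eq = 22,680 g.
Rise: 22,680 g / 503,000 L × 1000 = 45.09 mg/L.

45.1 ppm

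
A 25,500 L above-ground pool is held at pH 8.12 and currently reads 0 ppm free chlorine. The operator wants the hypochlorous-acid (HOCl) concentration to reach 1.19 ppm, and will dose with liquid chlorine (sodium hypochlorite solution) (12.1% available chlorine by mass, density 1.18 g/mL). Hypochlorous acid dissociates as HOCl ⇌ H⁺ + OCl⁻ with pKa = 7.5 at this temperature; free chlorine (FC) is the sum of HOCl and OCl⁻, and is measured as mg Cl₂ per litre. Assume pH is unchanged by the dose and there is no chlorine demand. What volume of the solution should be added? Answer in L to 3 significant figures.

[OCl⁻]/[HOCl] = 10^(pH − pKa) = 10^(8.12 − 7.5) = 4.169; fraction as HOCl = 1/(1 + 4.169) = 0.1935.
Free chlorine required for 1.19 ppm HOCl: 1.19 / 0.1935 = 6.151 ppm.
FC to add: 6.151 − 0 = 6.151 mg/L as Cl₂.
Cl₂ equivalent: 6.151 mg/L × 25,500 L = 156.8 g.
Product at 12.1% available Cl: 156.8 / 0.121 = 1296 g.
Volume: 1296 g ÷ 1.18 g/mL = 1099 mL.

1.10 L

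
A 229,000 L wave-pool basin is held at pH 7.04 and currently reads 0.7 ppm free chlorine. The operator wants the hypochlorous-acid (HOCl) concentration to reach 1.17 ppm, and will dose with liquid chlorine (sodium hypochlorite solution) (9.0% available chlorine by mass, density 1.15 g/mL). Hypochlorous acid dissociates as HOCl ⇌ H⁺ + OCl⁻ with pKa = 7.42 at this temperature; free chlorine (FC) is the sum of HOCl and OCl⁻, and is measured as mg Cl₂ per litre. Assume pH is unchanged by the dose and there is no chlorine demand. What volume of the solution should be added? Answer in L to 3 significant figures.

[OCl⁻]/[HOCl] = 10^(pH − pKa) = 10^(7.04 − 7.42) = 0.4169; fraction as HOCl = 1/(1 + 0.4169) = 0.7058.
Free chlorine required for 1.17 ppm HOCl: 1.17 / 0.7058 = 1.658 ppm.
FC to add: 1.658 − 0.7 = 0.9577 mg/L as Cl₂.
Cl₂ equivalent: 0.9577 mg/L × 229,000 L = 219.3 g.
Product at 9.0% available Cl: 219.3 / 0.09 = 2437 g.
Volume: 2437 g ÷ 1.15 g/mL = 2119 mL.

2.12 L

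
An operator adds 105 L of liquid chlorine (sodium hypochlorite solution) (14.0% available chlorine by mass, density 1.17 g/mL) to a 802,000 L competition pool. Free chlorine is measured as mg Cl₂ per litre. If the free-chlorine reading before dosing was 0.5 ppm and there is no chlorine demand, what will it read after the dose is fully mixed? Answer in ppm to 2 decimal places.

Mass of solution: 105 L × 1000 mL/L × 1.17 g/mL = 122,800 g.
Available chlorine delivered: 122,800 g × 0.14 = 17,200 g as Cl₂.
Concentration rise: 17,200 g / 802,000 L = 21.45 mg/L = 21.45 ppm.
Final FC: 0.5 + 21.45 = 21.95 ppm.

21.95 ppm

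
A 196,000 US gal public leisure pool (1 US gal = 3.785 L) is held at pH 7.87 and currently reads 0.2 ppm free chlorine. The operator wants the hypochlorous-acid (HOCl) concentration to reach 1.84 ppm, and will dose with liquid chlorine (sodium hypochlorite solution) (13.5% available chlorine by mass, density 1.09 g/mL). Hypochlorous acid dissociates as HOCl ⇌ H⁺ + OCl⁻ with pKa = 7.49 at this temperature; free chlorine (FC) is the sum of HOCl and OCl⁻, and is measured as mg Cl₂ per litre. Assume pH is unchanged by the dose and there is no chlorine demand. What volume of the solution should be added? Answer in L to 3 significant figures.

30.5 L

Volume: 196,000 US gal × 3.785 L/gal = 741,860 L.
[OCl⁻]/[HOCl] = 10^(pH − pKa) = 10^(7.87 − 7.49) = 2.399; fraction as HOCl = 1/(1 + 2.399) = 0.2942.
Free chlorine required for 1.84 ppm HOCl: 1.84 / 0.2942 = 6.254 ppm.
FC to add: 6.254 − 0.2 = 6.054 mg/L as Cl₂.
Cl₂ equivalent: 6.054 mg/L × 741,860 L = 4491 g.
Product at 13.5% available Cl: 4491 / 0.135 = 33,270 g.
Volume: 33,270 g ÷ 1.09 g/mL = 30,520 mL.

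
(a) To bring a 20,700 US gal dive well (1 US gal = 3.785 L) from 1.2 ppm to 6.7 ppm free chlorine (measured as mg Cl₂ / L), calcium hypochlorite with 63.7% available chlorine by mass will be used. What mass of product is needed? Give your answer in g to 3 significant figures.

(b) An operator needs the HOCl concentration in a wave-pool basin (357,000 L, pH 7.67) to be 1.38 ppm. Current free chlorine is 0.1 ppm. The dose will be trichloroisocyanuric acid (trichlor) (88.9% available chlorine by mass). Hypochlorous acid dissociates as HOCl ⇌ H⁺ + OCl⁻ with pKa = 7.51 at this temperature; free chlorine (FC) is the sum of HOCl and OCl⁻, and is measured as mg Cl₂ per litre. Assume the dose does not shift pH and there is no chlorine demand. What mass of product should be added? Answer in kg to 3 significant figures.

(a) Volume: 20,700 US gal × 3.785 L/gal = 78,350 L.
(a) Chlorine deficit: 6.7 − 1.2 = 5.5 ppm = 5.5 mg/L as Cl₂.
(a) Cl₂ equivalent needed: 5.5 mg/L × 78,350 L = 430,900 mg = 430.9 g.
(a) Product at 63.7% available chlorine: 430.9 / 0.637 = 676.5 g.

(b) [OCl⁻]/[HOCl] = 10^(pH − pKa) = 10^(7.67 − 7.51) = 1.445; fraction as HOCl = 1/(1 + 1.445) = 0.4089.
(b) Free chlorine required for 1.38 ppm HOCl: 1.38 / 0.4089 = 3.375 ppm.
(b) FC to add: 3.375 − 0.1 = 3.275 mg/L as Cl₂.
(b) Cl₂ equivalent: 3.275 mg/L × 357,000 L = 1169 g.
(b) Product at 88.9% available Cl: 1169 / 0.889 = 1315 g.

(a) 676 g; (b) 1.32 kg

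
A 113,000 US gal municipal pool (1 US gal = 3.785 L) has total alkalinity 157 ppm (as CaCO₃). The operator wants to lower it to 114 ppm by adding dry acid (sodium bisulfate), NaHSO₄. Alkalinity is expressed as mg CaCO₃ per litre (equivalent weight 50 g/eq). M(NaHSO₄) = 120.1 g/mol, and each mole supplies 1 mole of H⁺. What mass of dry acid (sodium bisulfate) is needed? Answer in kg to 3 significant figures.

44.2 kg

Volume: 113,000 US gal × 3.785 L/gal = 427,705 L.
Alkalinity to neutralize: (157 − 114) = 43 mg/L as CaCO₃ × 427,705 L = 18,390 g as CaCO₃.
Equivalents of H⁺ required: 18,390 ÷ 50 g/eq = 367.8 eq = 367.8 mol NaHSO₄.
Mass of NaHSO₄: 367.8 × 120.1 = 44,180 g.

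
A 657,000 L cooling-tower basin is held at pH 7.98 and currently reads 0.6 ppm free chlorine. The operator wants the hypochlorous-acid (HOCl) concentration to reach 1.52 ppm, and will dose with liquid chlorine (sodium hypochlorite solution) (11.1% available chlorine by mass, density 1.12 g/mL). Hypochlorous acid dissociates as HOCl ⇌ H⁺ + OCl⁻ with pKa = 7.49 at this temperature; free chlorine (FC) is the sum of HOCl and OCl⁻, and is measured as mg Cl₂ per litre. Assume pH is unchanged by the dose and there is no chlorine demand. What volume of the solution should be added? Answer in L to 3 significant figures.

29.7 L

[OCl⁻]/[HOCl] = 10^(pH − pKa) = 10^(7.98 − 7.49) = 3.09; fraction as HOCl = 1/(1 + 3.09) = 0.2445.
Free chlorine required for 1.52 ppm HOCl: 1.52 / 0.2445 = 6.217 ppm.
FC to add: 6.217 − 0.6 = 5.617 mg/L as Cl₂.
Cl₂ equivalent: 5.617 mg/L × 657,000 L = 3691 g.
Product at 11.1% available Cl: 3691 / 0.111 = 33,250 g.
Volume: 33,250 g ÷ 1.12 g/mL = 29,690 mL.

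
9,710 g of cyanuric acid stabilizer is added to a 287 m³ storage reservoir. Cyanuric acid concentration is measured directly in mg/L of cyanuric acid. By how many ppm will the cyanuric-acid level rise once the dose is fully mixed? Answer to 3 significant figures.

33.8 ppm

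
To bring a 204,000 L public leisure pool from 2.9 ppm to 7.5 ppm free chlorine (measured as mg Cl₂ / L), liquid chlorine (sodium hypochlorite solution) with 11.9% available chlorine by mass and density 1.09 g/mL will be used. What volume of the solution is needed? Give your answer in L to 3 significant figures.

7.23 L

Chlorine deficit: 7.5 − 2.9 = 4.6 ppm = 4.6 mg/L as Cl₂.
Cl₂ equivalent needed: 4.6 mg/L × 204,000 L = 938,400 mg = 938.4 g.
Product at 11.9% available chlorine: 938.4 / 0.119 = 7886 g.
Volume at density 1.09 g/mL: 7886 g ÷ 1.09 g/mL = 7235 mL.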